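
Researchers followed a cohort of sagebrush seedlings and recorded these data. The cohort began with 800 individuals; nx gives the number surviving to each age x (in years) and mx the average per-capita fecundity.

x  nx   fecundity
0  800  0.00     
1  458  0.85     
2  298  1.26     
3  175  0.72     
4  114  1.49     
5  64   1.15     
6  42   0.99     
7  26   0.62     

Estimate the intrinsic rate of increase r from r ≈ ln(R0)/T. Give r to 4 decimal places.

lx = nx/n0 = nx/800: 1, 0.5725, 0.3725, 0.21875, 0.1425, 0.08, 0.0525, 0.0325
R0 = Σ lx·mx = 0 + 0.48663… + 0.46935… + 0.1575… + 0.21233… + 0.092 + 0.05198… + 0.02015… = 1.489925…
Σ x·lx·mx = 3.660025…; T = 3.660025…/1.489925… = 2.45652…
r ≈ ln(R0)/T = ln(1.489925…)/2.45652… = 0.162314… → 0.1623

0.1623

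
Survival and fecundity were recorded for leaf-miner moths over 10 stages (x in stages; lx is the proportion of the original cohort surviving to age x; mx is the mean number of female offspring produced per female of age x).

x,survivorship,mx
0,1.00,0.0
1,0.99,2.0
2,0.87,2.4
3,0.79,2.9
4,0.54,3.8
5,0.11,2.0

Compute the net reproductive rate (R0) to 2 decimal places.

lx·mx by age: 0, 1.98, 2.088, 2.291, 2.052, 0.22
R0 = Σ lx·mx = 8.631 → 8.63

8.63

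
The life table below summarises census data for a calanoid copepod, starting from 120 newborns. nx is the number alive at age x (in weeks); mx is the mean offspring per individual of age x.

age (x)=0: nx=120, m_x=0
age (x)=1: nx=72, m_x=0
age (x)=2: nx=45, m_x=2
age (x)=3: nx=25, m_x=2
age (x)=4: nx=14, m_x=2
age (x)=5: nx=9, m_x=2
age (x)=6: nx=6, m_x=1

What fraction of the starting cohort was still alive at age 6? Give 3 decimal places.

0.050

l_6 = n_6/n_0 = 6/120 = 0.05 → 0.050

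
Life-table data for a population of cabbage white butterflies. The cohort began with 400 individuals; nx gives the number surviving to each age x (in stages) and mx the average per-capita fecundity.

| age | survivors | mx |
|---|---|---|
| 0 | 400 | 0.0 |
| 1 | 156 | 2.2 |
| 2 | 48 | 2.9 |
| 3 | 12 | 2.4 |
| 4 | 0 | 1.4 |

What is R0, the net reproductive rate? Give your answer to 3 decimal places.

1.278

lx = nx/n0 = nx/400: 1, 0.39, 0.12, 0.03, 0
lx·mx by age: 0, 0.858, 0.348, 0.072, 0
R0 = Σ lx·mx = 1.278 → 1.278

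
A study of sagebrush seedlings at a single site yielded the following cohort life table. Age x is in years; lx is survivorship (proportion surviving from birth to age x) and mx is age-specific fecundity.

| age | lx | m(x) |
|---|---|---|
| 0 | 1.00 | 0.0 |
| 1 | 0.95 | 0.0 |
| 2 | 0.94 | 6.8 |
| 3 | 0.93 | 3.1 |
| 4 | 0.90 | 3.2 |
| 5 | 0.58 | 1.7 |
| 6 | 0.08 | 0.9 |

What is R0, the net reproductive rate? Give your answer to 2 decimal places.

13.21

lx·mx by age: 0, 0, 6.392, 2.883, 2.88, 0.986, 0.072
R0 = Σ lx·mx = 13.213 → 13.21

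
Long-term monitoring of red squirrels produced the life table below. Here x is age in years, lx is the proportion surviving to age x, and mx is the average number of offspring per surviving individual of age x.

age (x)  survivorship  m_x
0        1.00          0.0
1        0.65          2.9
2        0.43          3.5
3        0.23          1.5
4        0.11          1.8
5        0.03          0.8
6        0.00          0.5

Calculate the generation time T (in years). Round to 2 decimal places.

lx·mx: 0, 1.885, 1.505, 0.345, 0.198, 0.024, 0 → R0 = 3.957
x·lx·mx: 0, 1.885, 3.01, 1.035, 0.792, 0.12, 0 → Σ = 6.842
T = 6.842 / 3.957 = 1.729088… → 1.73

1.73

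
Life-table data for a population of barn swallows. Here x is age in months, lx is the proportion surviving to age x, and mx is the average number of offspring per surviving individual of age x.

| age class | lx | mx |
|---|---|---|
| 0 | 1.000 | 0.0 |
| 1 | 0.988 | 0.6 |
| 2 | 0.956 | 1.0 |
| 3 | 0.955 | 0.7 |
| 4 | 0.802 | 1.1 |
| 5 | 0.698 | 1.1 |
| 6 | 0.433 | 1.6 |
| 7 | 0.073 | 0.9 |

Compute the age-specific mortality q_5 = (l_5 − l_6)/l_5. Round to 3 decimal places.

q_5 = (l_5 − l_6) / l_5 = (0.698 − 0.433) / 0.698
     = 0.265 / 0.698 = 0.379656… → 0.380

0.380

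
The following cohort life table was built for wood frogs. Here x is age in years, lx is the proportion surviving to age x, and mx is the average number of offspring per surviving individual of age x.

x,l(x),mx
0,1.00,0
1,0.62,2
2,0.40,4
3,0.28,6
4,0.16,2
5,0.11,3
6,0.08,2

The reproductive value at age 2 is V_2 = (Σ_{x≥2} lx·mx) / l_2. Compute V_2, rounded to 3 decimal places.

10.225

lx·mx for x ≥ 2: 1.6, 1.68, 0.32, 0.33, 0.16 → sum = 4.09
V_2 = 4.09 / l_2 = 4.09 / 0.4 = 10.225 → 10.225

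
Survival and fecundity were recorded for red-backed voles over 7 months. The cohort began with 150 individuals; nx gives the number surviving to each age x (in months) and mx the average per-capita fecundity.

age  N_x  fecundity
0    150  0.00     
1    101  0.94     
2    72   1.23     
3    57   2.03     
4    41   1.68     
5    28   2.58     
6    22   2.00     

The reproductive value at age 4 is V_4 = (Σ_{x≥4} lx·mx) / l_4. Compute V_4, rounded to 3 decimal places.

lx = nx/n0 = nx/150: 1, 0.67333…, 0.48, 0.38, 0.27333…, 0.18667…, 0.14667…
lx·mx for x ≥ 4: 0.4592…, 0.4816…, 0.293333… → sum = 1.234133…
V_4 = 1.234133… / l_4 = 1.234133… / 0.273333… = 4.515122… → 4.515

4.515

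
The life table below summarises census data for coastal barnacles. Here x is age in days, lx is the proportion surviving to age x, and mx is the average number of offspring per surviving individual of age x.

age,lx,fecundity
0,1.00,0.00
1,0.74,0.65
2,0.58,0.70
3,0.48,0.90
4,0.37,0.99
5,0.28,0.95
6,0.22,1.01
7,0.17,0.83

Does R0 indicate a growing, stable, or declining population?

growing

R0 = Σ lx·mx = 0 + 0.481 + 0.406 + 0.432 + 0.3663 + 0.266 + 0.2222 + 0.1411 = 2.3146
R0 > 1, so the population is growing.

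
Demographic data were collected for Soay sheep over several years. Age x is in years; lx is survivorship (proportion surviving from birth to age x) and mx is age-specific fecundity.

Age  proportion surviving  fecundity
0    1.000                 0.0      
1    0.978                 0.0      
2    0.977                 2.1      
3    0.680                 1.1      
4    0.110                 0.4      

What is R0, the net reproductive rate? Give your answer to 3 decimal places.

lx·mx by age: 0, 0, 2.0517, 0.748, 0.044
R0 = Σ lx·mx = 2.8437 → 2.844

2.844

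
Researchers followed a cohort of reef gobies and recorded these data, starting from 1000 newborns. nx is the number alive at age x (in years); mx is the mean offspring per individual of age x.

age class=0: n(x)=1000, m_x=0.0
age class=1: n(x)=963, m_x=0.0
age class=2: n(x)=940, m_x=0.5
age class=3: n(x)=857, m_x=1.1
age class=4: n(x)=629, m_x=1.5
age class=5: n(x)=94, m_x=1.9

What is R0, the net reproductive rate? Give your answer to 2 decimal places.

2.53

lx = nx/n0 = nx/1000: 1, 0.963, 0.94, 0.857, 0.629, 0.094
lx·mx by age: 0, 0, 0.47, 0.9427, 0.9435, 0.1786
R0 = Σ lx·mx = 2.5348 → 2.53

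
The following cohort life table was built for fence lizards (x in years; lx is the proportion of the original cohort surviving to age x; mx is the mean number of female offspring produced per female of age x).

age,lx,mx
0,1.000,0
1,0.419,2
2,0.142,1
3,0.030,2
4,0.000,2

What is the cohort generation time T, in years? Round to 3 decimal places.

lx·mx: 0, 0.838, 0.142, 0.06, 0 → R0 = 1.04
x·lx·mx: 0, 0.838, 0.284, 0.18, 0 → Σ = 1.302
T = 1.302 / 1.04 = 1.251923… → 1.252

1.252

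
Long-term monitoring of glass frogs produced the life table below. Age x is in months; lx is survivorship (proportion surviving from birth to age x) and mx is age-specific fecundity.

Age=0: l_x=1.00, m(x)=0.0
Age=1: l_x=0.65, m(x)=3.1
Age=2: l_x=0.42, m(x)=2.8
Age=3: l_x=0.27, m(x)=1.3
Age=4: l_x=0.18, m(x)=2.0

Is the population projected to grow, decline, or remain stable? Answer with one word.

R0 = Σ lx·mx = 0 + 2.015 + 1.176 + 0.351 + 0.36 = 3.902
R0 > 1, so the population is growing.

growing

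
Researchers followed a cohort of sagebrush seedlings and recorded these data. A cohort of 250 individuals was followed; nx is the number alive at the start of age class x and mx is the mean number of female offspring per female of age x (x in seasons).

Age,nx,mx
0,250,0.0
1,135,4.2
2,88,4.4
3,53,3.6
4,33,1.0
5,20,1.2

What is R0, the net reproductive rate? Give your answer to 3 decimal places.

4.808

lx = nx/n0 = nx/250: 1, 0.54, 0.352, 0.212, 0.132, 0.08
lx·mx by age: 0, 2.268, 1.5488, 0.7632, 0.132, 0.096
R0 = Σ lx·mx = 4.808 → 4.808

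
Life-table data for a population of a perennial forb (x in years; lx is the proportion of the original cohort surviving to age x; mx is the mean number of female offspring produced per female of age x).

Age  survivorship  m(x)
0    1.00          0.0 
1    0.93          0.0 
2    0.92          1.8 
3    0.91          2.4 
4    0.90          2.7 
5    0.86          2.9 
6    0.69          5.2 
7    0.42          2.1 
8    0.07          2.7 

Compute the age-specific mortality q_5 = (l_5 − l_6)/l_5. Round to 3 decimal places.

0.198

q_5 = (l_5 − l_6) / l_5 = (0.86 − 0.69) / 0.86
     = 0.17 / 0.86 = 0.197674… → 0.198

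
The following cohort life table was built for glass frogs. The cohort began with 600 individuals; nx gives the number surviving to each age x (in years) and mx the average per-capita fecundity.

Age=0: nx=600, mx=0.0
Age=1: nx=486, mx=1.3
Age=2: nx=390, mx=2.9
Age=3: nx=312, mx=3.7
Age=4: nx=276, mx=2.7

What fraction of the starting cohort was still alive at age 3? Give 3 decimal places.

0.520

l_3 = n_3/n_0 = 312/600 = 0.52 → 0.520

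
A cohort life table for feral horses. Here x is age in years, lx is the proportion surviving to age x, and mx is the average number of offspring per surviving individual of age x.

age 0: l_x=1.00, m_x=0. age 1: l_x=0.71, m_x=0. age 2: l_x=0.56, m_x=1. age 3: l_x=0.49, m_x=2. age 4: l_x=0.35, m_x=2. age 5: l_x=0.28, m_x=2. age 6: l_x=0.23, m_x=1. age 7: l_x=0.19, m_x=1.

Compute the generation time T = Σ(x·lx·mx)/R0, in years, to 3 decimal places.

lx·mx: 0, 0, 0.56, 0.98, 0.7, 0.56, 0.23, 0.19 → R0 = 3.22
x·lx·mx: 0, 0, 1.12, 2.94, 2.8, 2.8, 1.38, 1.33 → Σ = 12.37
T = 12.37 / 3.22 = 3.841615… → 3.842

3.842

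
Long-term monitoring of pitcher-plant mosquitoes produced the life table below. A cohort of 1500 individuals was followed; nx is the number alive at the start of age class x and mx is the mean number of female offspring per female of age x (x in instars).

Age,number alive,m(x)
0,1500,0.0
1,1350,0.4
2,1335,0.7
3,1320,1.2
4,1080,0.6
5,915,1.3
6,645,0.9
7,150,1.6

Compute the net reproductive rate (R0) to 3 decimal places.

3.811

lx = nx/n0 = nx/1500: 1, 0.9, 0.89, 0.88, 0.72, 0.61, 0.43, 0.1
lx·mx by age: 0, 0.36, 0.623, 1.056, 0.432, 0.793, 0.387, 0.16
R0 = Σ lx·mx = 3.811 → 3.811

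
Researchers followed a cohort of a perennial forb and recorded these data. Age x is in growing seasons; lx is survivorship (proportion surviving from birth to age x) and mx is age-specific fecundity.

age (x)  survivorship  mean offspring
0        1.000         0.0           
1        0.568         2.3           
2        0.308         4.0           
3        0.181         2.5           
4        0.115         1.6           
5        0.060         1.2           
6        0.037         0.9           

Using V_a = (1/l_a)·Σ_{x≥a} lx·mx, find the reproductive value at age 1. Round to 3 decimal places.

lx·mx for x ≥ 1: 1.3064, 1.232, 0.4525, 0.184, 0.072, 0.0333 → sum = 3.2802
V_1 = 3.2802 / l_1 = 3.2802 / 0.568 = 5.775 → 5.775

5.775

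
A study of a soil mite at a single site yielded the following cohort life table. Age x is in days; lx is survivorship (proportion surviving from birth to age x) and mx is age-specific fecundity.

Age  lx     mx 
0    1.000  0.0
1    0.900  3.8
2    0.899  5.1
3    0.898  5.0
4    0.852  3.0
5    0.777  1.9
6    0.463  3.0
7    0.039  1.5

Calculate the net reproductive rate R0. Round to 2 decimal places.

lx·mx by age: 0, 3.42, 4.5849, 4.49, 2.556, 1.4763, 1.389, 0.0585
R0 = Σ lx·mx = 17.9747 → 17.97

17.97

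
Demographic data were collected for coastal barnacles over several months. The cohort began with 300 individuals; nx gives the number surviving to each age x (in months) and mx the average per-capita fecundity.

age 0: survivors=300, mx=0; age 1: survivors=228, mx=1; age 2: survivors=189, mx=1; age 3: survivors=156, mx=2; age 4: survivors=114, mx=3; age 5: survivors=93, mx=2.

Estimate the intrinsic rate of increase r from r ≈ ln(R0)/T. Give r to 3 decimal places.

0.469

lx = nx/n0 = nx/300: 1, 0.76, 0.63, 0.52, 0.38, 0.31
R0 = Σ lx·mx = 0 + 0.76 + 0.63 + 1.04 + 1.14 + 0.62 = 4.19
Σ x·lx·mx = 12.8; T = 12.8/4.19 = 3.05489…
r ≈ ln(R0)/T = ln(4.19)/3.05489… = 0.46899… → 0.469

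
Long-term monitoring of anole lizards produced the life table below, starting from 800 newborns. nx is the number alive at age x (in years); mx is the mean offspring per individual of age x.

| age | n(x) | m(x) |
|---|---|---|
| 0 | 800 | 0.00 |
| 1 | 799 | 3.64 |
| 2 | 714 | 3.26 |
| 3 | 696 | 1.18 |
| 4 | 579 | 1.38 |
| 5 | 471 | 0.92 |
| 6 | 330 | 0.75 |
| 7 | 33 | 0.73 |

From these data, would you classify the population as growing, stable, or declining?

lx = nx/n0 = nx/800: 1, 0.99875, 0.8925, 0.87, 0.72375, 0.58875, 0.4125, 0.04125
R0 = Σ lx·mx = 0 + 3.63545… + 2.90955 + 1.0266 + 0.998775… + 0.54165… + 0.309375 + 0.030113… = 9.451513…
R0 > 1, so the population is growing.

growing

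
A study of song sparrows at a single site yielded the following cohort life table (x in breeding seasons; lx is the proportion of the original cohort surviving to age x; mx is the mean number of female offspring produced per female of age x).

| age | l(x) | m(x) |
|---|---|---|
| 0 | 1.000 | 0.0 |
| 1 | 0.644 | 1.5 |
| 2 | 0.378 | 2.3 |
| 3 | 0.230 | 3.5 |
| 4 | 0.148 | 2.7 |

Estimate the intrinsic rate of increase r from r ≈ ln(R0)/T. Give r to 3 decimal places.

R0 = Σ lx·mx = 0 + 0.966 + 0.8694 + 0.805 + 0.3996 = 3.04
Σ x·lx·mx = 6.7182; T = 6.7182/3.04 = 2.20993…
r ≈ ln(R0)/T = ln(3.04)/2.20993… = 0.50312… → 0.503

0.503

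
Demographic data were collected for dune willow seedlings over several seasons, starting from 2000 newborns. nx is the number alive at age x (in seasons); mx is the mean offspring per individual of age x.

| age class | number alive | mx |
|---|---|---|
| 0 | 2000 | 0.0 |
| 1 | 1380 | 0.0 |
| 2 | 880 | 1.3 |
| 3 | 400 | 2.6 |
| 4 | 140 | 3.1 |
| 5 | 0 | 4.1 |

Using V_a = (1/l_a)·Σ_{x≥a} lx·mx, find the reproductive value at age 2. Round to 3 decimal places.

2.975

lx = nx/n0 = nx/2000: 1, 0.69, 0.44, 0.2, 0.07, 0
lx·mx for x ≥ 2: 0.572, 0.52, 0.217, 0 → sum = 1.309
V_2 = 1.309 / l_2 = 1.309 / 0.44 = 2.975 → 2.975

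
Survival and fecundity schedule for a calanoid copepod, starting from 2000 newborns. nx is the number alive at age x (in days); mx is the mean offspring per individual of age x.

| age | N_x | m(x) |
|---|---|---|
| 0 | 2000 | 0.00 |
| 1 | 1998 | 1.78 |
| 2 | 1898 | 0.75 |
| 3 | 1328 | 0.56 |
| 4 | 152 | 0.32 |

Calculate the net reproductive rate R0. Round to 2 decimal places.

2.89

lx = nx/n0 = nx/2000: 1, 0.999, 0.949, 0.664, 0.076
lx·mx by age: 0, 1.77822, 0.71175, 0.37184, 0.02432
R0 = Σ lx·mx = 2.88613 → 2.89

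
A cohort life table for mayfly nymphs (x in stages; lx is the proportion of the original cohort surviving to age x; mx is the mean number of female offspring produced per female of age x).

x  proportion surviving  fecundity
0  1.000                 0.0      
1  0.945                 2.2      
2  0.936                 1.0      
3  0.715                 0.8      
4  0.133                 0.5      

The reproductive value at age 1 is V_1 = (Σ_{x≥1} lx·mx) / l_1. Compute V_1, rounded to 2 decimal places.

lx·mx for x ≥ 1: 2.079, 0.936, 0.572, 0.0665 → sum = 3.6535
V_1 = 3.6535 / l_1 = 3.6535 / 0.945 = 3.866138… → 3.87

3.87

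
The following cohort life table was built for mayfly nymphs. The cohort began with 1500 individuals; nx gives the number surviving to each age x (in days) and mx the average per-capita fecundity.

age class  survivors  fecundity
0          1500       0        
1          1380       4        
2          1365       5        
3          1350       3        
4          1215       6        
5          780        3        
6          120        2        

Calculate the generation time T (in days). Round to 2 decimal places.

lx = nx/n0 = nx/1500: 1, 0.92, 0.91, 0.9, 0.81, 0.52, 0.08
lx·mx: 0, 3.68, 4.55, 2.7, 4.86, 1.56, 0.16 → R0 = 17.51
x·lx·mx: 0, 3.68, 9.1, 8.1, 19.44, 7.8, 0.96 → Σ = 49.08
T = 49.08 / 17.51 = 2.80297… → 2.80

2.80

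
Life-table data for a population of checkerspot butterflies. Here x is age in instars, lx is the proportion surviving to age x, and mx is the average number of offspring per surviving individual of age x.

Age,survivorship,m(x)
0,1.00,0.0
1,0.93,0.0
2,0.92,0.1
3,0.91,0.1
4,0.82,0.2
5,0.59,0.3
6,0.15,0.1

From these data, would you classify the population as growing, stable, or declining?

R0 = Σ lx·mx = 0 + 0 + 0.092 + 0.091 + 0.164 + 0.177 + 0.015 = 0.539
R0 < 1, so the population is declining.

declining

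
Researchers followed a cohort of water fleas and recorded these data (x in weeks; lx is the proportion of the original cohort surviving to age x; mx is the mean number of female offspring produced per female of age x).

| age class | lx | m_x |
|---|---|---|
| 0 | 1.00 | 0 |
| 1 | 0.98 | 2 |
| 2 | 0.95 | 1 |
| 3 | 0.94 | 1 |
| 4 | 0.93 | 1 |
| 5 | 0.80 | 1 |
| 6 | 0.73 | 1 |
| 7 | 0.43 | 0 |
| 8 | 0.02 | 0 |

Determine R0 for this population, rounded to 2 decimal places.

lx·mx by age: 0, 1.96, 0.95, 0.94, 0.93, 0.8, 0.73, 0, 0
R0 = Σ lx·mx = 6.31 → 6.31

6.31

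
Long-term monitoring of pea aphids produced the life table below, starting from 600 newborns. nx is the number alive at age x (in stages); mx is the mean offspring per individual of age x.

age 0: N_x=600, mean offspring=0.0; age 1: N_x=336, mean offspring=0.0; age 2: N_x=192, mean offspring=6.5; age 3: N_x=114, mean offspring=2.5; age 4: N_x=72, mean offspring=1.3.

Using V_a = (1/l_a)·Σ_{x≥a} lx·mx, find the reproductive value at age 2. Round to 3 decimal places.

8.472

lx = nx/n0 = nx/600: 1, 0.56, 0.32, 0.19, 0.12
lx·mx for x ≥ 2: 2.08, 0.475, 0.156 → sum = 2.711
V_2 = 2.711 / l_2 = 2.711 / 0.32 = 8.471875 → 8.472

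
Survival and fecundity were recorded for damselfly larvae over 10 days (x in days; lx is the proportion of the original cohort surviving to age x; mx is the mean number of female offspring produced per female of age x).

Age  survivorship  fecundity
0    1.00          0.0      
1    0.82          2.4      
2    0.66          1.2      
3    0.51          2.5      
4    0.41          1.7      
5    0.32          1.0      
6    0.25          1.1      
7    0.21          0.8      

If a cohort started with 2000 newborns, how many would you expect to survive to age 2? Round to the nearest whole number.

1320

Expected survivors = N0 · l_2 = 2000 × 0.66 = 1320 → 1320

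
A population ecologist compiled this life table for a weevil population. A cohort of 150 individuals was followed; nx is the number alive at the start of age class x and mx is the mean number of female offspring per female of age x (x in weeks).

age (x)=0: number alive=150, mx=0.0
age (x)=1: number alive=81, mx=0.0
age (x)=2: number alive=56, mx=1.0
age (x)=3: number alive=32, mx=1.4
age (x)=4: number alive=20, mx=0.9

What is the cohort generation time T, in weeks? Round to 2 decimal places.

lx = nx/n0 = nx/150: 1, 0.54, 0.37333…, 0.21333…, 0.13333…
lx·mx: 0, 0, 0.373333…, 0.298667…, 0.12… → R0 = 0.792…
x·lx·mx: 0, 0, 0.746667…, 0.896…, 0.48… → Σ = 2.122667…
T = 2.122667… / 0.792… = 2.680135… → 2.68

2.68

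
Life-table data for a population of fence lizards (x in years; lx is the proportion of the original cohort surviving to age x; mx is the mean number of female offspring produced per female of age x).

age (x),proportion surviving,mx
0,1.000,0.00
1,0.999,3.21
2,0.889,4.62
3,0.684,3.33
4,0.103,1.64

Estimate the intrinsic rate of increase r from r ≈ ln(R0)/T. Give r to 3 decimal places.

R0 = Σ lx·mx = 0 + 3.20679 + 4.10718 + 2.27772 + 0.16892 = 9.76061
Σ x·lx·mx = 18.92999; T = 18.92999/9.76061 = 1.93943…
r ≈ ln(R0)/T = ln(9.76061)/1.93943… = 1.17476… → 1.175

1.175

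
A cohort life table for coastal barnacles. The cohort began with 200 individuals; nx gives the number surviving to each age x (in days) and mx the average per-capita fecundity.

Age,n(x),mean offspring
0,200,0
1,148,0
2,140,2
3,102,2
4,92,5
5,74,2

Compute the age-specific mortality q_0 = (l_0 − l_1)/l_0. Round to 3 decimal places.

0.260

lx = nx/n0 = nx/200: 1, 0.74, 0.7, 0.51, 0.46, 0.37
q_0 = (l_0 − l_1) / l_0 = (1 − 0.74) / 1
     = 0.26 / 1 = 0.26 → 0.260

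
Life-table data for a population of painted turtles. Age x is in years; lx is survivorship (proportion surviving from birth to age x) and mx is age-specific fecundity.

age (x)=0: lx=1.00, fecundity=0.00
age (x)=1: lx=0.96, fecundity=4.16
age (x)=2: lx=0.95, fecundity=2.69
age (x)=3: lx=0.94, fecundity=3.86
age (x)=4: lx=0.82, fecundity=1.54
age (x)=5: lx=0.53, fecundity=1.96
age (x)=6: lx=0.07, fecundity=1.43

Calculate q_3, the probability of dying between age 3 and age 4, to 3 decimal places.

q_3 = (l_3 − l_4) / l_3 = (0.94 − 0.82) / 0.94
     = 0.12 / 0.94 = 0.12766… → 0.128

0.128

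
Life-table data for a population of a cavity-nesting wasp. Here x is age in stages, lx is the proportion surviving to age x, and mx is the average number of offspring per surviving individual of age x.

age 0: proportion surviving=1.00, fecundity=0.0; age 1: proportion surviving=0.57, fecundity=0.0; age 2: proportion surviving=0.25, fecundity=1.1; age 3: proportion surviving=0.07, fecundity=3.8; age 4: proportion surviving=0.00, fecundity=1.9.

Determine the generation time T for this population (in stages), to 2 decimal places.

2.49

lx·mx: 0, 0, 0.275, 0.266, 0 → R0 = 0.541
x·lx·mx: 0, 0, 0.55, 0.798, 0 → Σ = 1.348
T = 1.348 / 0.541 = 2.491682… → 2.49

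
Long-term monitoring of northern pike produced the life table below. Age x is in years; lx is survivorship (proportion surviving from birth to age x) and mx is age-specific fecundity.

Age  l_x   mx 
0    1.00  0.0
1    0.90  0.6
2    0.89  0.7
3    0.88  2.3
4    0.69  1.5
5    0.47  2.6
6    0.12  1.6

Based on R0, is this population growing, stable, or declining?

growing

R0 = Σ lx·mx = 0 + 0.54 + 0.623 + 2.024 + 1.035 + 1.222 + 0.192 = 5.636
R0 > 1, so the population is growing.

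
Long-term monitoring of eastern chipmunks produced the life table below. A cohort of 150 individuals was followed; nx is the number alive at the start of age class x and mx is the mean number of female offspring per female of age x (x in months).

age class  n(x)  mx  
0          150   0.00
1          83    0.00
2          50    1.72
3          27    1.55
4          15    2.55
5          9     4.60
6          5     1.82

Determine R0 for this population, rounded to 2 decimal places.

1.44

lx = nx/n0 = nx/150: 1, 0.55333…, 0.33333…, 0.18, 0.1, 0.06, 0.03333…
lx·mx by age: 0, 0, 0.573333…, 0.279, 0.255, 0.276, 0.060667…
R0 = Σ lx·mx = 1.444… → 1.44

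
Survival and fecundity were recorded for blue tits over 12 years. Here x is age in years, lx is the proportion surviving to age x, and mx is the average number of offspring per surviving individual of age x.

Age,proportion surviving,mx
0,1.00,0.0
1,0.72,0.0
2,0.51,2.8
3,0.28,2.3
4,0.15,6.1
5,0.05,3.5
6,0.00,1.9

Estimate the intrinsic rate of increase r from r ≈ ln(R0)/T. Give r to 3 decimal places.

R0 = Σ lx·mx = 0 + 0 + 1.428 + 0.644 + 0.915 + 0.175 + 0 = 3.162
Σ x·lx·mx = 9.323; T = 9.323/3.162 = 2.94845…
r ≈ ln(R0)/T = ln(3.162)/2.94845… = 0.39044… → 0.390

0.390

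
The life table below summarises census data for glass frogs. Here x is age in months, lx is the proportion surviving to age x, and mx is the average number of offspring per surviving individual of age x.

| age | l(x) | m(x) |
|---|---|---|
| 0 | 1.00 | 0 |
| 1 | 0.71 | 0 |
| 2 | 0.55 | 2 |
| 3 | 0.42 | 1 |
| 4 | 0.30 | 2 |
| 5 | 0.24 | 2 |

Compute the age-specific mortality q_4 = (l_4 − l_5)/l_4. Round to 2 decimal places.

q_4 = (l_4 − l_5) / l_4 = (0.3 − 0.24) / 0.3
     = 0.06 / 0.3 = 0.2 → 0.20

0.20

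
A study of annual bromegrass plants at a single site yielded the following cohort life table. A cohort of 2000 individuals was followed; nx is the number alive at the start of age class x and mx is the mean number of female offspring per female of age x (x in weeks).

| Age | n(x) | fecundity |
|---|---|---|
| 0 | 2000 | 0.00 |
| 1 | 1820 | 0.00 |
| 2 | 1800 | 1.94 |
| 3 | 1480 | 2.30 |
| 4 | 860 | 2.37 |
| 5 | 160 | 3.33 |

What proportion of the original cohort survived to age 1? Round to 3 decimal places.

0.910

l_1 = n_1/n_0 = 1820/2000 = 0.91 → 0.910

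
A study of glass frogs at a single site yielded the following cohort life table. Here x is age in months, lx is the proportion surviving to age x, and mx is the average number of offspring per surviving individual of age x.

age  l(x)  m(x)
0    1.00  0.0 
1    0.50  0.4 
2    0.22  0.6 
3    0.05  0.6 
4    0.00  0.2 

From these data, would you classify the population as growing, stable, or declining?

declining

R0 = Σ lx·mx = 0 + 0.2 + 0.132 + 0.03 + 0 = 0.362
R0 < 1, so the population is declining.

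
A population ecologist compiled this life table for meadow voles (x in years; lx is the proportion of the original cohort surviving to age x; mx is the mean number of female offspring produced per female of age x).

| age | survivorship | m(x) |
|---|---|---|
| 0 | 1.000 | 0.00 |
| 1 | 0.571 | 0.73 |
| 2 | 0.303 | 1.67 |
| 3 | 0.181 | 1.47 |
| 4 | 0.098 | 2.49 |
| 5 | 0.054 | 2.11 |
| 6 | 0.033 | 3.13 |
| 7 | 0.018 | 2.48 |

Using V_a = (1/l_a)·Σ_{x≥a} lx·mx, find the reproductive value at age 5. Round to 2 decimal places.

4.85

lx·mx for x ≥ 5: 0.11394, 0.10329, 0.04464 → sum = 0.26187
V_5 = 0.26187 / l_5 = 0.26187 / 0.054 = 4.849444… → 4.85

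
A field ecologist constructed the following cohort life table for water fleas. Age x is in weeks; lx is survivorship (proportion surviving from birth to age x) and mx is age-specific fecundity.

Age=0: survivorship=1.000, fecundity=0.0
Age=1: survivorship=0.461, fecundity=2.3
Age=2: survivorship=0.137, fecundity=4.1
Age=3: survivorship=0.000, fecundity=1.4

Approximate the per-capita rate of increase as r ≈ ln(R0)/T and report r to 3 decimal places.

0.359

R0 = Σ lx·mx = 0 + 1.0603 + 0.5617 + 0 = 1.622
Σ x·lx·mx = 2.1837; T = 2.1837/1.622 = 1.3463…
r ≈ ln(R0)/T = ln(1.622)/1.3463… = 0.35925… → 0.359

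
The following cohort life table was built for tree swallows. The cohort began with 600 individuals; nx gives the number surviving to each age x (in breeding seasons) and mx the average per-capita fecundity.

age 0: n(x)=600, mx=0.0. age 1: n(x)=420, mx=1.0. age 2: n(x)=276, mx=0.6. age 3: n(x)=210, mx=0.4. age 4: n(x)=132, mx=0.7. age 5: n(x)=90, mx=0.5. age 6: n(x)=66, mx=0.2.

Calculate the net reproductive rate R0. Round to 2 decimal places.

lx = nx/n0 = nx/600: 1, 0.7, 0.46, 0.35, 0.22, 0.15, 0.11
lx·mx by age: 0, 0.7, 0.276, 0.14, 0.154, 0.075, 0.022
R0 = Σ lx·mx = 1.367 → 1.37

1.37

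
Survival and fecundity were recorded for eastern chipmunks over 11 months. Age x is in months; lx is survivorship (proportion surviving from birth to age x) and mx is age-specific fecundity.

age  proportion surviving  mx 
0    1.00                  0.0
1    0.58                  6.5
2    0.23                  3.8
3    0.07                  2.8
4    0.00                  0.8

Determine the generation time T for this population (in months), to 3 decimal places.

lx·mx: 0, 3.77, 0.874, 0.196, 0 → R0 = 4.84
x·lx·mx: 0, 3.77, 1.748, 0.588, 0 → Σ = 6.106
T = 6.106 / 4.84 = 1.26157… → 1.262

1.262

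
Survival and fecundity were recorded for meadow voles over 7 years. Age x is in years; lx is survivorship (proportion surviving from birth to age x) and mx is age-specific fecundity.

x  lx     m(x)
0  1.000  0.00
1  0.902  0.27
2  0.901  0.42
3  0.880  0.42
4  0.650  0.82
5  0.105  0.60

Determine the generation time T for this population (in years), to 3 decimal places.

lx·mx: 0, 0.24354, 0.37842, 0.3696, 0.533, 0.063 → R0 = 1.58756
x·lx·mx: 0, 0.24354, 0.75684, 1.1088, 2.132, 0.315 → Σ = 4.55618
T = 4.55618 / 1.58756 = 2.869926… → 2.870

2.870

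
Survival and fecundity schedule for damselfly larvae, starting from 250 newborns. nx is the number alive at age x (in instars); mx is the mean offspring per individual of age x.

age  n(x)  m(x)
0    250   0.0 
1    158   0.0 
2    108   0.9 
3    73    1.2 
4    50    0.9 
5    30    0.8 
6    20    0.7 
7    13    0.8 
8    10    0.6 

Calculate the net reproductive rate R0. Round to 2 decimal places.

lx = nx/n0 = nx/250: 1, 0.632, 0.432, 0.292, 0.2, 0.12, 0.08, 0.052, 0.04
lx·mx by age: 0, 0, 0.3888, 0.3504, 0.18, 0.096, 0.056, 0.0416, 0.024
R0 = Σ lx·mx = 1.1368 → 1.14

1.14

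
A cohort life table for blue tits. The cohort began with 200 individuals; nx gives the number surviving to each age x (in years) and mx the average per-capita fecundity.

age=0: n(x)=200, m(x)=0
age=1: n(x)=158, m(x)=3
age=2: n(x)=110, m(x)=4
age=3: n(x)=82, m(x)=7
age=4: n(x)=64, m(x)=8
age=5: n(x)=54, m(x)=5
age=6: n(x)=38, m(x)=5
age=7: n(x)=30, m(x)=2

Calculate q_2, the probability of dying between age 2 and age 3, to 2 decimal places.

0.25

lx = nx/n0 = nx/200: 1, 0.79, 0.55, 0.41, 0.32, 0.27, 0.19, 0.15
q_2 = (l_2 − l_3) / l_2 = (0.55 − 0.41) / 0.55
     = 0.14 / 0.55 = 0.254545… → 0.25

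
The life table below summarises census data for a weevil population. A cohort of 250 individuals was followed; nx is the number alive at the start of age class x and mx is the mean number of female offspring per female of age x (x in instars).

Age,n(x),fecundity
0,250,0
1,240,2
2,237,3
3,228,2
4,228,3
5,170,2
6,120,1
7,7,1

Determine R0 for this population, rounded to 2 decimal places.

lx = nx/n0 = nx/250: 1, 0.96, 0.948, 0.912, 0.912, 0.68, 0.48, 0.028
lx·mx by age: 0, 1.92, 2.844, 1.824, 2.736, 1.36, 0.48, 0.028
R0 = Σ lx·mx = 11.192 → 11.19

11.19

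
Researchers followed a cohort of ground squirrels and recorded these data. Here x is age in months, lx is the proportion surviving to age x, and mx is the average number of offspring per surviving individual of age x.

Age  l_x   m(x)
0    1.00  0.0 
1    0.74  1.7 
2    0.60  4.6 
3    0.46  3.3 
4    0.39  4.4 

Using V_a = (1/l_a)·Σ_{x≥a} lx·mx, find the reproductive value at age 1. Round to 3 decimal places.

lx·mx for x ≥ 1: 1.258, 2.76, 1.518, 1.716 → sum = 7.252
V_1 = 7.252 / l_1 = 7.252 / 0.74 = 9.8 → 9.800

9.800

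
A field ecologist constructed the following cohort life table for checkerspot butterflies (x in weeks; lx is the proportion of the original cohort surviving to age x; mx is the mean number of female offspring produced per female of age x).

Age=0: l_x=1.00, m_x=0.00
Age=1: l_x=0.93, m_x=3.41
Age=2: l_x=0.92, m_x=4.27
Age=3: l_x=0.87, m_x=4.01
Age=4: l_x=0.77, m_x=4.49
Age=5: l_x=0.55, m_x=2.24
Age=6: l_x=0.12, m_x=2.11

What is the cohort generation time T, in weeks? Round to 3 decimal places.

2.769

lx·mx: 0, 3.1713, 3.9284, 3.4887, 3.4573, 1.232, 0.2532 → R0 = 15.5309
x·lx·mx: 0, 3.1713, 7.8568, 10.4661, 13.8292, 6.16, 1.5192 → Σ = 43.0026
T = 43.0026 / 15.5309 = 2.768841… → 2.769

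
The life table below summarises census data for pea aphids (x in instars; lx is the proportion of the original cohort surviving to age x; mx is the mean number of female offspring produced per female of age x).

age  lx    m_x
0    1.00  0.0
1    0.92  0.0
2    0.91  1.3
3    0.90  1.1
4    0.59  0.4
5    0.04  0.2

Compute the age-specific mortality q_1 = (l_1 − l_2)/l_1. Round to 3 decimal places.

0.011

q_1 = (l_1 − l_2) / l_1 = (0.92 − 0.91) / 0.92
     = 0.01 / 0.92 = 0.01087… → 0.011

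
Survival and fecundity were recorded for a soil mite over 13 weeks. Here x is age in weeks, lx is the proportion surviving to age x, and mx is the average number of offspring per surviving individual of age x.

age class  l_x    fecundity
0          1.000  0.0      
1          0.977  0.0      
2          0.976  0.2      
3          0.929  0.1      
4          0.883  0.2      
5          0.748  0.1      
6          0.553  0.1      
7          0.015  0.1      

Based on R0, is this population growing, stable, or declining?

R0 = Σ lx·mx = 0 + 0 + 0.1952 + 0.0929 + 0.1766 + 0.0748 + 0.0553 + 0.0015 = 0.5963
R0 < 1, so the population is declining.

declining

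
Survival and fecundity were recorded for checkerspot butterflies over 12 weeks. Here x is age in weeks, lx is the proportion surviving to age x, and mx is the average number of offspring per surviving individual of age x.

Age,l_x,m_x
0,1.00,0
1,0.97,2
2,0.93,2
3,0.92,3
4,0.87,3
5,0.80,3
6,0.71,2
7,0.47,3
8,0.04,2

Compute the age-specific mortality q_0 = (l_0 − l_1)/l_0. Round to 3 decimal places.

0.030

q_0 = (l_0 − l_1) / l_0 = (1 − 0.97) / 1
     = 0.03 / 1 = 0.03 → 0.030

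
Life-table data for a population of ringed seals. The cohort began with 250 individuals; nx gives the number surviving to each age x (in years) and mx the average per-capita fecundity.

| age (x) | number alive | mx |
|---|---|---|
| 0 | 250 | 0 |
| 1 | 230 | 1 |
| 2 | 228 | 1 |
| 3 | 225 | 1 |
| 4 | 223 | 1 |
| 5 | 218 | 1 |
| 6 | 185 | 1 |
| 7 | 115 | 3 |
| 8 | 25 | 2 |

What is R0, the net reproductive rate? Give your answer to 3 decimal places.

lx = nx/n0 = nx/250: 1, 0.92, 0.912, 0.9, 0.892, 0.872, 0.74, 0.46, 0.1
lx·mx by age: 0, 0.92, 0.912, 0.9, 0.892, 0.872, 0.74, 1.38, 0.2
R0 = Σ lx·mx = 6.816 → 6.816

6.816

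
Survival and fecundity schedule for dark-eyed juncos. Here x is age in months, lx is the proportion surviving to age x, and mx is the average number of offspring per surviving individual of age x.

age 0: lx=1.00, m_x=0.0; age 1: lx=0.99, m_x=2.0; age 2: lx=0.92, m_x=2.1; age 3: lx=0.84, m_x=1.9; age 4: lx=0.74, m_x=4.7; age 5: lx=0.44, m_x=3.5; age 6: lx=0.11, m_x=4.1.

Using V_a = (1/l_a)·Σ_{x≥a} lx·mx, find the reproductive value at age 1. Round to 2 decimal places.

lx·mx for x ≥ 1: 1.98, 1.932, 1.596, 3.478, 1.54, 0.451 → sum = 10.977
V_1 = 10.977 / l_1 = 10.977 / 0.99 = 11.087879… → 11.09

11.09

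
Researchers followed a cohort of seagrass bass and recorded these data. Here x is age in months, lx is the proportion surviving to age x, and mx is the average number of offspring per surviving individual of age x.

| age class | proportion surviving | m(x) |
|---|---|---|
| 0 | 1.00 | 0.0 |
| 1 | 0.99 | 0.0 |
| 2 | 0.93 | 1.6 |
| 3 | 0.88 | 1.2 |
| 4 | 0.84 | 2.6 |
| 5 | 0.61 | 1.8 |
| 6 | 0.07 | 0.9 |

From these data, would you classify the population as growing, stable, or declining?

growing

R0 = Σ lx·mx = 0 + 0 + 1.488 + 1.056 + 2.184 + 1.098 + 0.063 = 5.889
R0 > 1, so the population is growing.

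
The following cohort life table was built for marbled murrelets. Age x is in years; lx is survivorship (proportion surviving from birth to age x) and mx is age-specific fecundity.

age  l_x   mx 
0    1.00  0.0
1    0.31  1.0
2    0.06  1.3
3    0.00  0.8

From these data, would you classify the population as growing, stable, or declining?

declining

R0 = Σ lx·mx = 0 + 0.31 + 0.078 + 0 = 0.388
R0 < 1, so the population is declining.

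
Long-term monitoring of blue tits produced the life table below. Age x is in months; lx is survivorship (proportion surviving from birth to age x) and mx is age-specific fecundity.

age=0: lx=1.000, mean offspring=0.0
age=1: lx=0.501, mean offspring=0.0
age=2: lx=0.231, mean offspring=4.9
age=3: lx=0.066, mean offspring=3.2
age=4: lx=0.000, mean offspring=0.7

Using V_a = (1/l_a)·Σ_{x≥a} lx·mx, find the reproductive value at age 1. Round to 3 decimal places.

2.681

lx·mx for x ≥ 1: 0, 1.1319, 0.2112, 0 → sum = 1.3431
V_1 = 1.3431 / l_1 = 1.3431 / 0.501 = 2.680838… → 2.681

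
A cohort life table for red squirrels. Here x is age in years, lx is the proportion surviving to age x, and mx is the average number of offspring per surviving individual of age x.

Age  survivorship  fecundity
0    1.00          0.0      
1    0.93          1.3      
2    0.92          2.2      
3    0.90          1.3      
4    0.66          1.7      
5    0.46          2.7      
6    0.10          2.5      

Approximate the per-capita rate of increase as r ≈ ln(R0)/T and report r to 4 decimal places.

0.6521

R0 = Σ lx·mx = 0 + 1.209 + 2.024 + 1.17 + 1.122 + 1.242 + 0.25 = 7.017
Σ x·lx·mx = 20.965; T = 20.965/7.017 = 2.98774…
r ≈ ln(R0)/T = ln(7.017)/2.98774… = 0.652109… → 0.6521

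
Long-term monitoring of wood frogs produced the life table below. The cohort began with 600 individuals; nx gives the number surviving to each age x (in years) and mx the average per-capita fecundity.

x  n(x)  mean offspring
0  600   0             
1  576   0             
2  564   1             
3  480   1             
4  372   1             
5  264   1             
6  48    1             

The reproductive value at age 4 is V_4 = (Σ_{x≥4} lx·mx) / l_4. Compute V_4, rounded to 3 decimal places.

lx = nx/n0 = nx/600: 1, 0.96, 0.94, 0.8, 0.62, 0.44, 0.08
lx·mx for x ≥ 4: 0.62, 0.44, 0.08 → sum = 1.14
V_4 = 1.14 / l_4 = 1.14 / 0.62 = 1.83871… → 1.839

1.839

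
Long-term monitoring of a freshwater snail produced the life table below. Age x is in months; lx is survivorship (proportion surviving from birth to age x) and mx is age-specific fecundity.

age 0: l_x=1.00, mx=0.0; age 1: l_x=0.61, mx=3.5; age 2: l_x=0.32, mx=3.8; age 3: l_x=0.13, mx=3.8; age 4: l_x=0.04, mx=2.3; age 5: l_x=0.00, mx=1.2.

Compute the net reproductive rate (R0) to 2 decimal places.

lx·mx by age: 0, 2.135, 1.216, 0.494, 0.092, 0
R0 = Σ lx·mx = 3.937 → 3.94

3.94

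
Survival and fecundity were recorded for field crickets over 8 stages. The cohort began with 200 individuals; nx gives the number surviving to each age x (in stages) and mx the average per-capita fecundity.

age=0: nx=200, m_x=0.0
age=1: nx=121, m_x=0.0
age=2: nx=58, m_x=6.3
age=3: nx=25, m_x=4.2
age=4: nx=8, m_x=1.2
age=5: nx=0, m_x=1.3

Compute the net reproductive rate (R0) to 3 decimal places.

lx = nx/n0 = nx/200: 1, 0.605, 0.29, 0.125, 0.04, 0
lx·mx by age: 0, 0, 1.827, 0.525, 0.048, 0
R0 = Σ lx·mx = 2.4 → 2.400

2.400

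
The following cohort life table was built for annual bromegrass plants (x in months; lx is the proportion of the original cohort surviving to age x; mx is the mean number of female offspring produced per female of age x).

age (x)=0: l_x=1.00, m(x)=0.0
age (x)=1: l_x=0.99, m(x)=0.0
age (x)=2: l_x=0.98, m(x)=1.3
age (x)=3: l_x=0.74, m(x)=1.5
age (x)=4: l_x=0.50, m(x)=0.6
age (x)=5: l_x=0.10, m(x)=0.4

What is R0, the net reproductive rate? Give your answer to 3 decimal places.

lx·mx by age: 0, 0, 1.274, 1.11, 0.3, 0.04
R0 = Σ lx·mx = 2.724 → 2.724

2.724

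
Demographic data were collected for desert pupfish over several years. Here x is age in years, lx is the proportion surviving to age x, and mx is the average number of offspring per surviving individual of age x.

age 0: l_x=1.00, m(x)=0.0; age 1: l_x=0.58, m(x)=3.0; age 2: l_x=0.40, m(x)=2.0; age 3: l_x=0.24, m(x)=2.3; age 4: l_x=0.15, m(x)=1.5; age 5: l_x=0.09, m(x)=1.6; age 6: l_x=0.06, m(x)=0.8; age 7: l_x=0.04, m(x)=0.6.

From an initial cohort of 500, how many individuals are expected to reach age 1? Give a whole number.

290

Expected survivors = N0 · l_1 = 500 × 0.58 = 290 → 290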